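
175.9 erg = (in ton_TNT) 4.204e-15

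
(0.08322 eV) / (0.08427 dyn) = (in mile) 9.831e-18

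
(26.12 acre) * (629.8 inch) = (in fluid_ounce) 5.718e+10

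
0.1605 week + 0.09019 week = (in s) 1.516e+05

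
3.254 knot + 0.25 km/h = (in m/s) 1.743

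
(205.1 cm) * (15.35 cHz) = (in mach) 0.0009246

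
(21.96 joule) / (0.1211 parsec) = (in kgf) 5.993e-16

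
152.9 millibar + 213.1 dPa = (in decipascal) 1.531e+05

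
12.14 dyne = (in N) 0.0001214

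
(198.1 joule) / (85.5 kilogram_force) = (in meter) 0.2363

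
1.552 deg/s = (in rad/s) 0.02709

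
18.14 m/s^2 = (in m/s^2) 18.14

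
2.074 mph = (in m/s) 0.9272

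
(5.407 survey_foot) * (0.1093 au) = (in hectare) 2.695e+06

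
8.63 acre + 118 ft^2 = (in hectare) 3.494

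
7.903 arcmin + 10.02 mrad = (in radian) 0.01232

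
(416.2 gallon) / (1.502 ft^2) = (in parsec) 3.659e-16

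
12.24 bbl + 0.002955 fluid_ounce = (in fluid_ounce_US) 6.58e+04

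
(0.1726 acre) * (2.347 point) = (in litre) 578.3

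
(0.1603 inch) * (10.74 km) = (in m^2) 43.73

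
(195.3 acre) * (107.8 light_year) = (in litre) 8.061e+26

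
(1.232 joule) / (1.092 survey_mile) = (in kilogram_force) 7.149e-05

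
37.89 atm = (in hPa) 3.839e+04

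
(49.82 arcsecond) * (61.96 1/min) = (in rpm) 0.002382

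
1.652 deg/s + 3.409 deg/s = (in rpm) 0.8435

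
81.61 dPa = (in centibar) 0.008161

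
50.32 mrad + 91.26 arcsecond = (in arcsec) 1.047e+04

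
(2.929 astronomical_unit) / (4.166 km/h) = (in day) 4.382e+06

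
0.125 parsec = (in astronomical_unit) 2.578e+04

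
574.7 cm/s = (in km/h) 20.69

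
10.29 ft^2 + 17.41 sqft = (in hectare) 0.0002573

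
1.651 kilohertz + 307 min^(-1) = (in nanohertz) 1.656e+12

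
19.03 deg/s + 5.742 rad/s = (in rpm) 58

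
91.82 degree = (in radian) 1.603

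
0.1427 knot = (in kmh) 0.2643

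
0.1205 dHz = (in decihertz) 0.1205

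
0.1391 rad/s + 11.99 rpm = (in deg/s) 79.91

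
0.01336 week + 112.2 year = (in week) 5850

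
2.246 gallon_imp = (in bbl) 0.06422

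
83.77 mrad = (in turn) 0.01333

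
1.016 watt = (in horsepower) 0.001362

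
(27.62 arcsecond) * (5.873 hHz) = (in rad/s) 0.07864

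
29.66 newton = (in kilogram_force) 3.024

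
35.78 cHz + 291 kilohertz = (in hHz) 2910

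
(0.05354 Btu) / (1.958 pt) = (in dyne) 8.178e+09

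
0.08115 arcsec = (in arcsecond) 0.08115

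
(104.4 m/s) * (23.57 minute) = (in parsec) 4.785e-12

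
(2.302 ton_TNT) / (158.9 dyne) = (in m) 6.061e+12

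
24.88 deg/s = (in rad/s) 0.4342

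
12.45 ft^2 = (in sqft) 12.45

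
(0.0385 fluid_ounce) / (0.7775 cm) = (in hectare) 1.464e-08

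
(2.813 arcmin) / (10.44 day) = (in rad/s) 9.072e-10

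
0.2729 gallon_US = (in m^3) 0.001033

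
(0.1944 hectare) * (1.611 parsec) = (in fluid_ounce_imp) 3.401e+24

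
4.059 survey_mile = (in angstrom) 6.532e+13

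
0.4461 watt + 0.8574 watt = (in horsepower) 0.001748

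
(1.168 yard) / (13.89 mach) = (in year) 7.161e-12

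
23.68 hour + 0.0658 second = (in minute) 1421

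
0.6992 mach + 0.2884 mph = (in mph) 532.9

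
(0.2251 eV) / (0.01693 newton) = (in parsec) 6.904e-35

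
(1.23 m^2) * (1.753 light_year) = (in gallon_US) 5.389e+18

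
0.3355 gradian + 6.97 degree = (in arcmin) 436.3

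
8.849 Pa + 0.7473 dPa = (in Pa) 8.924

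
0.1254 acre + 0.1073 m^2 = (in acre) 0.1254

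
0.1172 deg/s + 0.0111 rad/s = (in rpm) 0.1255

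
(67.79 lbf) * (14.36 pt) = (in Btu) 0.001448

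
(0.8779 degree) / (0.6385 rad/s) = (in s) 0.024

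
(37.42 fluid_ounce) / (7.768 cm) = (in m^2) 0.01425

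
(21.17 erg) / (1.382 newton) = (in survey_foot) 5.026e-06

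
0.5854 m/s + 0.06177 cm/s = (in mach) 0.001721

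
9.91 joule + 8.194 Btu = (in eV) 5.402e+22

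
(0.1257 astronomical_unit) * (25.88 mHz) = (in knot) 9.46e+08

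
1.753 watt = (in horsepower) 0.002351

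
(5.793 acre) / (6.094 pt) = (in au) 7.289e-05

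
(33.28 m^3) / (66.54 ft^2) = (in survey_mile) 0.003345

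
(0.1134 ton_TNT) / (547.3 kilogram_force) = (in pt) 2.506e+08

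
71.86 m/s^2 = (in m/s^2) 71.86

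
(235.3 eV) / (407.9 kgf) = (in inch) 3.71e-19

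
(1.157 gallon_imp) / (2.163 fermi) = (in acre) 6.009e+08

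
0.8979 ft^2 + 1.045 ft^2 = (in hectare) 1.805e-05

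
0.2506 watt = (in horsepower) 0.0003361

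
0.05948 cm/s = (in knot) 0.001156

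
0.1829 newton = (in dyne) 1.829e+04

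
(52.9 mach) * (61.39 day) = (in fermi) 9.554e+25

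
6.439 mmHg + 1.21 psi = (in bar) 0.09201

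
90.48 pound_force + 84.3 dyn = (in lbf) 90.48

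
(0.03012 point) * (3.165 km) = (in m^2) 0.03363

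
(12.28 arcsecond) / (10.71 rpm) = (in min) 8.847e-07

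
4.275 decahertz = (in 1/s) 42.75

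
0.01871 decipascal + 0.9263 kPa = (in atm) 0.009142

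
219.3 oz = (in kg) 6.217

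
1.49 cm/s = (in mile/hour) 0.03333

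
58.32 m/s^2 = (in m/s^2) 58.32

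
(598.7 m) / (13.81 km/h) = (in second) 156.1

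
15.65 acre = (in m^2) 6.333e+04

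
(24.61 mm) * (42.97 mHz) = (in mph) 0.002366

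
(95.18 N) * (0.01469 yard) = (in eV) 7.98e+18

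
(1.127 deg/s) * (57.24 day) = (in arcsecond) 2.007e+10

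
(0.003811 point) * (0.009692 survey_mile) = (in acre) 5.182e-09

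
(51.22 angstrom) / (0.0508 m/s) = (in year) 3.197e-15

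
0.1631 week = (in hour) 27.4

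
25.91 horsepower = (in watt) 1.932e+04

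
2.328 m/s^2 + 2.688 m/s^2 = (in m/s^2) 5.016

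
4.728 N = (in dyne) 4.728e+05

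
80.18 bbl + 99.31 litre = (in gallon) 3394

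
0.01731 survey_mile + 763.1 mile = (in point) 3.481e+09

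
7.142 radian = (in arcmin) 2.455e+04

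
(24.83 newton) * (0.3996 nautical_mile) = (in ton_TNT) 4.392e-06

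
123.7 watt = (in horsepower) 0.1659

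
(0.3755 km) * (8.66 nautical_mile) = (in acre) 1488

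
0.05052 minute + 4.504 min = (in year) 8.665e-06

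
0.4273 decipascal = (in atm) 4.217e-07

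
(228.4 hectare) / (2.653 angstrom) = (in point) 2.44e+19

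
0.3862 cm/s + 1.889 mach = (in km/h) 2316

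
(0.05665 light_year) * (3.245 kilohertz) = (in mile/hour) 3.89e+18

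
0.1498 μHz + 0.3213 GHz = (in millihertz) 3.213e+11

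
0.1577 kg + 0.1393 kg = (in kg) 0.297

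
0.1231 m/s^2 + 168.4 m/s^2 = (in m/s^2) 168.5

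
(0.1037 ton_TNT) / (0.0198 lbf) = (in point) 1.396e+13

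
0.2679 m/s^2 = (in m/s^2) 0.2679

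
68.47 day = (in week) 9.781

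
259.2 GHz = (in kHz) 2.592e+08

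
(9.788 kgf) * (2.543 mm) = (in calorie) 0.05834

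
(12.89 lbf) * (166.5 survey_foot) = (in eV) 1.816e+22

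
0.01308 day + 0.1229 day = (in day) 0.136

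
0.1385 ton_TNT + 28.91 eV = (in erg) 5.795e+15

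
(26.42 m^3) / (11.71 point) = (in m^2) 6396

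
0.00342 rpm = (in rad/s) 0.0003581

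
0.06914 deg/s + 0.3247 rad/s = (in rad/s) 0.3259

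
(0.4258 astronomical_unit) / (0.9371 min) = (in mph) 2.534e+09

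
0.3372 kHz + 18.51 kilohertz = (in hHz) 188.5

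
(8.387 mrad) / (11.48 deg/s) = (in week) 6.921e-08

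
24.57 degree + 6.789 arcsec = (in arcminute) 1474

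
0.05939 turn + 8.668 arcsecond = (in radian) 0.3732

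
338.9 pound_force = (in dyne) 1.508e+08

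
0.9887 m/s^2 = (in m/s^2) 0.9887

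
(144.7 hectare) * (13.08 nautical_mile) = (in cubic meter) 3.505e+10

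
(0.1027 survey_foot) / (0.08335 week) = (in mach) 1.824e-09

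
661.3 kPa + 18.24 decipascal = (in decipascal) 6.613e+06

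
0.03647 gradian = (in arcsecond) 118.2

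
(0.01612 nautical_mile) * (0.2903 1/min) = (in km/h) 0.52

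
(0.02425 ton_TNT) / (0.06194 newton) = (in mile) 1.018e+06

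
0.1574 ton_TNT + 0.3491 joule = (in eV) 4.11e+27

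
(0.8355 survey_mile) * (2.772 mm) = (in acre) 0.000921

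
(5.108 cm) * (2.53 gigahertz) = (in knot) 2.512e+08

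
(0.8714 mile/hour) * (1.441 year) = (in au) 0.0001183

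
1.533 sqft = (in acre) 3.519e-05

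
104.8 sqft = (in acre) 0.002406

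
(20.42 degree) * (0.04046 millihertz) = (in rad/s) 1.442e-05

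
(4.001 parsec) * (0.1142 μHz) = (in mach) 4.141e+07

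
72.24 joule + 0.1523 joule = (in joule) 72.39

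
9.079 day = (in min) 1.307e+04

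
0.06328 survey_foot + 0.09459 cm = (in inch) 0.7966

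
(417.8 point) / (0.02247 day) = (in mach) 2.23e-07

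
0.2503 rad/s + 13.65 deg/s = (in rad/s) 0.4885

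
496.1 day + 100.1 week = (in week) 171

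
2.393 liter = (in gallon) 0.6322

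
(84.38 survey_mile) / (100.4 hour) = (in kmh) 1.353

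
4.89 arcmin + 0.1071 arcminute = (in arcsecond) 299.8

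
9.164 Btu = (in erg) 9.669e+10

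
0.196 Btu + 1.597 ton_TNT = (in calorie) 1.597e+09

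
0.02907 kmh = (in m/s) 0.008075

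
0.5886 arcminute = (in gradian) 0.0109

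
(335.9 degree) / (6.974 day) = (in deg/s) 0.0005575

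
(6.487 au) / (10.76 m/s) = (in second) 9.019e+10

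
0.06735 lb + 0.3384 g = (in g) 30.89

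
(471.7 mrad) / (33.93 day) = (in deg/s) 9.219e-06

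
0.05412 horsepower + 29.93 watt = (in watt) 70.29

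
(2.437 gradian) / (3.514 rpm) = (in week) 1.72e-07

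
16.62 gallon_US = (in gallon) 16.62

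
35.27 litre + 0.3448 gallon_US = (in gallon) 9.662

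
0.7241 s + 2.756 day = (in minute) 3969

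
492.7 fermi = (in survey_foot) 1.616e-12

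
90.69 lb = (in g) 4.114e+04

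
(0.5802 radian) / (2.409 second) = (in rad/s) 0.2408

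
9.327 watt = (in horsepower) 0.01251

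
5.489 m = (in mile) 0.003411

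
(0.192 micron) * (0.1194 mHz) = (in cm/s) 2.292e-09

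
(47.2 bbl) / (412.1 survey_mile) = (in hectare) 1.131e-09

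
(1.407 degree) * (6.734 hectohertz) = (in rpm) 157.9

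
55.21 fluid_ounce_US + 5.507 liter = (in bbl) 0.04491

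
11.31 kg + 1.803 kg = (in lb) 28.91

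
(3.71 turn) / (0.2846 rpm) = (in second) 782.2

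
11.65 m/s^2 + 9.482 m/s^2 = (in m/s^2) 21.13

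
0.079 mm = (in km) 7.9e-08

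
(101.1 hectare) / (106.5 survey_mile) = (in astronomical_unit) 3.943e-11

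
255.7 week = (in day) 1790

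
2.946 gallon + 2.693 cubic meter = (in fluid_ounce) 9.144e+04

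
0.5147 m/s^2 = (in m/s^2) 0.5147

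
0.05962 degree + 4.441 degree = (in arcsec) 1.62e+04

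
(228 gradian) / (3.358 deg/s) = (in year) 1.938e-06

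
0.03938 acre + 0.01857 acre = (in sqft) 2524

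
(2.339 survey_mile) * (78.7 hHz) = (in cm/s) 2.962e+09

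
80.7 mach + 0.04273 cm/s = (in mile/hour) 6.147e+04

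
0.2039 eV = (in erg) 3.267e-13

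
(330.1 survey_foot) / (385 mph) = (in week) 9.666e-07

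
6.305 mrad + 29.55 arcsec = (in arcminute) 22.17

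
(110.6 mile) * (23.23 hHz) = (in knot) 8.037e+08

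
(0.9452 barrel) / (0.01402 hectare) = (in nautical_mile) 5.788e-07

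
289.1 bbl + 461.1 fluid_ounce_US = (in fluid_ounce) 1.555e+06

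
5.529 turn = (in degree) 1990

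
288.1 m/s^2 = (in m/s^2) 288.1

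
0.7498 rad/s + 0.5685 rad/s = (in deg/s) 75.53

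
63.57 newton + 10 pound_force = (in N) 108.1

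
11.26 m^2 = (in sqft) 121.2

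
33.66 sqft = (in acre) 0.0007727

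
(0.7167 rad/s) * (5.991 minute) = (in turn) 41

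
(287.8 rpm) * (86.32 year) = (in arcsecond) 1.692e+16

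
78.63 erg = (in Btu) 7.453e-09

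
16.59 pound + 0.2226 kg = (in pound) 17.08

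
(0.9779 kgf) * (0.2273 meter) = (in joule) 2.18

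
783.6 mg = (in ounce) 0.02764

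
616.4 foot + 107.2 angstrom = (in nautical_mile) 0.1014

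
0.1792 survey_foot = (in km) 5.462e-05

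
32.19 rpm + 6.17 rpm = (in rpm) 38.36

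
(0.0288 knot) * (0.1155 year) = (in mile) 33.53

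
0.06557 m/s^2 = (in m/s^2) 0.06557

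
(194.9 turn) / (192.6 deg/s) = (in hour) 0.1012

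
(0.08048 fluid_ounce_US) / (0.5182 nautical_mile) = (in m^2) 2.48e-09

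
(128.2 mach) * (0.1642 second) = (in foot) 2.352e+04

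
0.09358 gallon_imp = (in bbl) 0.002676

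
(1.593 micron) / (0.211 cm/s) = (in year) 2.394e-11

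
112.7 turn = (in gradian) 4.508e+04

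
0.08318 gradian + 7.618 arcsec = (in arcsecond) 277.1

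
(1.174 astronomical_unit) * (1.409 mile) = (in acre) 9.841e+10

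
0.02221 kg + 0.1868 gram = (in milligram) 2.24e+04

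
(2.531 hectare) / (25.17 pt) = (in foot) 9.352e+06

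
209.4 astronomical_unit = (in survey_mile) 1.946e+10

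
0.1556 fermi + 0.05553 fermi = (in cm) 2.111e-14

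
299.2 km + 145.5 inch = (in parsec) 9.697e-12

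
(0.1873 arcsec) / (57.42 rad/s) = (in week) 2.615e-14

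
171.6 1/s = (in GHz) 1.716e-07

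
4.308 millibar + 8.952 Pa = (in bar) 0.004398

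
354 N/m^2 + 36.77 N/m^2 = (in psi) 0.05668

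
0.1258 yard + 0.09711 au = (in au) 0.09711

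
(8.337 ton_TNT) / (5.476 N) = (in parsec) 2.064e-07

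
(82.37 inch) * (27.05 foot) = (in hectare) 0.001725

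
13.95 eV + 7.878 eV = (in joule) 3.497e-18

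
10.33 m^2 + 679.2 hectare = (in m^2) 6.792e+06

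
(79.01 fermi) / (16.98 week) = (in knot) 1.496e-20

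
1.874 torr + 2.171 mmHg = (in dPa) 5393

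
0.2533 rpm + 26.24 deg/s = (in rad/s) 0.4845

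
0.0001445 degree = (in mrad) 0.002522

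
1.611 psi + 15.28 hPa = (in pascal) 1.264e+04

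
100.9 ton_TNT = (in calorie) 1.009e+11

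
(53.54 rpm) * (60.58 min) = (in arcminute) 7.006e+07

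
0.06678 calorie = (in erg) 2.794e+06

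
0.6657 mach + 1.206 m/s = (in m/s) 227.9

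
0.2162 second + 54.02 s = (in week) 8.968e-05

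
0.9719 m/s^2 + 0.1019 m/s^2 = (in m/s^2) 1.074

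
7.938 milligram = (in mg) 7.938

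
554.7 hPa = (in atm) 0.5474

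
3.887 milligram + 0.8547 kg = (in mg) 8.547e+05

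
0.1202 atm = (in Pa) 1.218e+04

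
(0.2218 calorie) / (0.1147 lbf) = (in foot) 5.967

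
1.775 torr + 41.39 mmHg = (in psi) 0.8347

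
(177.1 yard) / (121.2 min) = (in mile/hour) 0.04981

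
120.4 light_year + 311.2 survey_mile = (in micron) 1.139e+24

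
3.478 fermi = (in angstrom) 3.478e-05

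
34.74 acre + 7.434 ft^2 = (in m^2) 1.406e+05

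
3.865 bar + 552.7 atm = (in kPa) 5.639e+04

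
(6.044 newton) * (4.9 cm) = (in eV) 1.848e+18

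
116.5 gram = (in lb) 0.2568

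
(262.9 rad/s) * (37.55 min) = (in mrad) 5.923e+08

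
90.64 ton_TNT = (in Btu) 3.594e+08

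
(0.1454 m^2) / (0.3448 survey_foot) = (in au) 9.248e-12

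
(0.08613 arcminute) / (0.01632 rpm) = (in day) 1.697e-07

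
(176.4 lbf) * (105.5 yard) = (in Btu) 71.75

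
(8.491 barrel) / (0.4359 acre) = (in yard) 0.0008369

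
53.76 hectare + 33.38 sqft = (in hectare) 53.76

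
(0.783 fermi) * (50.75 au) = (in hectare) 5.945e-07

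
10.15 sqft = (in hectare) 9.43e-05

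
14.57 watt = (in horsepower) 0.01954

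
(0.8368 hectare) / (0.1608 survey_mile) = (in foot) 106.1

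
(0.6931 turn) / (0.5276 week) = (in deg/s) 0.000782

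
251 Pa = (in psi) 0.0364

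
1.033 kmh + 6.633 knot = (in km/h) 13.32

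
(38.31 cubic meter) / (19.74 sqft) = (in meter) 20.89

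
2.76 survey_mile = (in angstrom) 4.442e+13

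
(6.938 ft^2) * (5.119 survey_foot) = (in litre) 1006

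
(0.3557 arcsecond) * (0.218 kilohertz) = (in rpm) 0.00359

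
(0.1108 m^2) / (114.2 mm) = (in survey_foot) 3.183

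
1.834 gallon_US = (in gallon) 1.834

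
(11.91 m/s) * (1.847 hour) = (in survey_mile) 49.21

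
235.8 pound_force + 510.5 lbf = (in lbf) 746.3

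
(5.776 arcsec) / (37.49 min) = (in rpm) 1.189e-07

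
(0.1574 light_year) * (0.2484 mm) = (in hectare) 3.699e+07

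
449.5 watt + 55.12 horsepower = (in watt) 4.155e+04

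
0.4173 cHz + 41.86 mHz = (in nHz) 4.603e+07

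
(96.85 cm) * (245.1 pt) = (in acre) 2.069e-05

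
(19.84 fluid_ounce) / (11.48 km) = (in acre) 1.263e-11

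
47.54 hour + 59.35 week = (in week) 59.63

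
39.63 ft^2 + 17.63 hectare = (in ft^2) 1.898e+06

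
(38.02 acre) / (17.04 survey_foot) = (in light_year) 3.131e-12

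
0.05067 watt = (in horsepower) 6.795e-05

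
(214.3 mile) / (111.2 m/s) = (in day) 0.0359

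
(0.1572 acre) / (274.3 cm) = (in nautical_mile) 0.1252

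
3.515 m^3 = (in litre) 3515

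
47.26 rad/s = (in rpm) 451.3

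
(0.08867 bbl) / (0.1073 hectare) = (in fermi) 1.314e+10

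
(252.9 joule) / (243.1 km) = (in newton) 0.00104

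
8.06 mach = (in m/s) 2744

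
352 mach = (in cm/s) 1.199e+07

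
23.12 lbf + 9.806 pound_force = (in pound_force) 32.93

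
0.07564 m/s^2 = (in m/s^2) 0.07564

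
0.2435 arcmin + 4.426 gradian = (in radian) 0.06959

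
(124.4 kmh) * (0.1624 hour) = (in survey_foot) 6.628e+04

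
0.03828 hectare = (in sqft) 4120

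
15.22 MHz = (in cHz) 1.522e+09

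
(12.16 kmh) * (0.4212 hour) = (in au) 3.424e-08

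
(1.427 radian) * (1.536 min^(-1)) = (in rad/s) 0.03653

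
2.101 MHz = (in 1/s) 2.101e+06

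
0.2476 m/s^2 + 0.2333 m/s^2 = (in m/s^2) 0.4809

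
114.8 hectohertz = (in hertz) 1.148e+04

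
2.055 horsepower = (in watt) 1532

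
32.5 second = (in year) 1.031e-06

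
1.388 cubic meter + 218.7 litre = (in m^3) 1.607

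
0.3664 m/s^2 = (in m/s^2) 0.3664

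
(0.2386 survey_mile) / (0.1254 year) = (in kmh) 0.0003496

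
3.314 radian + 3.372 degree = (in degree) 193.3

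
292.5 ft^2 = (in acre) 0.006715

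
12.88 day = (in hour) 309.1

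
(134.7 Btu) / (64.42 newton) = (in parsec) 7.149e-14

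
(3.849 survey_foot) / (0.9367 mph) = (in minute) 0.04669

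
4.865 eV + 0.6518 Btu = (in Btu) 0.6518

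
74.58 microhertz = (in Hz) 7.458e-05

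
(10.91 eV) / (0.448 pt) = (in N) 1.106e-14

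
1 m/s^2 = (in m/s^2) 1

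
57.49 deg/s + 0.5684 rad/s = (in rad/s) 1.572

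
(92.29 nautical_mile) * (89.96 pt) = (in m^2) 5424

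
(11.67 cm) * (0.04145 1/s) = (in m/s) 0.004837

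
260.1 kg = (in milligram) 2.601e+08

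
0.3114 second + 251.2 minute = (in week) 0.02492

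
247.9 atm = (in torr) 1.884e+05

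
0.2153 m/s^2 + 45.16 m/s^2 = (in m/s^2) 45.38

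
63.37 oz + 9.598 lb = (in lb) 13.56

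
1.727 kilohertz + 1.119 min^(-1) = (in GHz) 1.727e-06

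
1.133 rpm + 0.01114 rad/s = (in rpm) 1.239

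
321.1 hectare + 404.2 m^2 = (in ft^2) 3.457e+07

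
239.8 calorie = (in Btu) 0.951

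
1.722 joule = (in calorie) 0.4116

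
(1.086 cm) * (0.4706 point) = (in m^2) 1.803e-06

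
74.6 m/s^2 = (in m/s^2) 74.6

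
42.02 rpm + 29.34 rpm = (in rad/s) 7.473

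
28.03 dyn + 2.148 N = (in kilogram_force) 0.2191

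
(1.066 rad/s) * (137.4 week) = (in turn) 1.41e+07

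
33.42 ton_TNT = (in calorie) 3.342e+10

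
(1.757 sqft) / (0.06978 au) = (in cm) 1.564e-09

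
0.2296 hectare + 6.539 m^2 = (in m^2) 2303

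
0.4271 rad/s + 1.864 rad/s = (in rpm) 21.88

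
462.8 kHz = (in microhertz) 4.628e+11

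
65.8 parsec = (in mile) 1.262e+15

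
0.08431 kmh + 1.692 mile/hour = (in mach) 0.00229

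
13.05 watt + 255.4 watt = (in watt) 268.4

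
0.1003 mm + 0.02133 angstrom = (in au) 6.705e-16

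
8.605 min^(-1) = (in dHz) 1.434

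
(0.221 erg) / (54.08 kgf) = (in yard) 4.557e-11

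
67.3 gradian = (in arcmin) 3634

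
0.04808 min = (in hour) 0.0008013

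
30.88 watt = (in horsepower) 0.04141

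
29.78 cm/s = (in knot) 0.5789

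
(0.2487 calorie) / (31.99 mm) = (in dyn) 3.253e+06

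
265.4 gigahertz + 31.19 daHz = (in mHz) 2.654e+14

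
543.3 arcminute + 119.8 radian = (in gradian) 7637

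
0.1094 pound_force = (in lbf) 0.1094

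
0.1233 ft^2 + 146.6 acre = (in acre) 146.6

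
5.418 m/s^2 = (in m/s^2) 5.418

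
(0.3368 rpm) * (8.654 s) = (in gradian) 19.43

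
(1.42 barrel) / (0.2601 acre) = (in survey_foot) 0.0007037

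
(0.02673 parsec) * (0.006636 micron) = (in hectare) 547.3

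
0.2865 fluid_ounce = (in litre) 0.008473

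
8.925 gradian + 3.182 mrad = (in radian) 0.1434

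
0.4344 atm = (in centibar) 44.02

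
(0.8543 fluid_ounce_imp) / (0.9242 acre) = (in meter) 6.49e-09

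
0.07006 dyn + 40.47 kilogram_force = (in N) 396.9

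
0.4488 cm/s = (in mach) 1.318e-05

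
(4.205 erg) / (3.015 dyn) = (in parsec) 4.52e-19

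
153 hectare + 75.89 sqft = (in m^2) 1.53e+06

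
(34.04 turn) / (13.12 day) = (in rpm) 0.001802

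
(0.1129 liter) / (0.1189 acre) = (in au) 1.568e-18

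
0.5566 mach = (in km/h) 682.3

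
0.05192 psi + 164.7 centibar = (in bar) 1.651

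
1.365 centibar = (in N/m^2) 1365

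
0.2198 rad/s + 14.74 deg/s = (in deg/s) 27.33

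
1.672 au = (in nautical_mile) 1.351e+08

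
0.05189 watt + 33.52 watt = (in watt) 33.57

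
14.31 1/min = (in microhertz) 2.385e+05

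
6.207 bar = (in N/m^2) 6.207e+05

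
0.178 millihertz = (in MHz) 1.78e-10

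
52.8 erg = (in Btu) 5.004e-09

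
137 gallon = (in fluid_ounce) 1.754e+04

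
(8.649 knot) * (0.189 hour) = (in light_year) 3.2e-13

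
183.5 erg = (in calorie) 4.386e-06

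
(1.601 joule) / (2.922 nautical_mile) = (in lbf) 6.651e-05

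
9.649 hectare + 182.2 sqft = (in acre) 23.85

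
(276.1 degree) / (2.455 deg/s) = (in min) 1.874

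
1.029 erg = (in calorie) 2.459e-08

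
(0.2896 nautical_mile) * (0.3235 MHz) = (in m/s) 1.735e+08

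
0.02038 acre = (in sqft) 887.8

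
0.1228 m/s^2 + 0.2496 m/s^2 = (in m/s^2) 0.3724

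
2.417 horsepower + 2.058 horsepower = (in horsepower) 4.475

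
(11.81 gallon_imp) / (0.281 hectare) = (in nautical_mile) 1.032e-08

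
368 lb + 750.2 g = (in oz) 5914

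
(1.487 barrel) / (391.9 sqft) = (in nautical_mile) 3.506e-06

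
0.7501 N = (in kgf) 0.07649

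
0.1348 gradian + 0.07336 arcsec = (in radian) 0.002118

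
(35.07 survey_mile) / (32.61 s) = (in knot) 3364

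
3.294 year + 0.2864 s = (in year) 3.294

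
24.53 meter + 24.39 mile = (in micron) 3.928e+10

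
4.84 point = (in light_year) 1.805e-19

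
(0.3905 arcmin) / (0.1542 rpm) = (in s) 0.007035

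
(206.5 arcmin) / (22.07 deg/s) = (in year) 4.945e-09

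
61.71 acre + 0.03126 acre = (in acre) 61.74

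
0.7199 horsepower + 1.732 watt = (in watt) 538.6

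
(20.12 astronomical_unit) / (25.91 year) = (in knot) 7160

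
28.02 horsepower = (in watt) 2.089e+04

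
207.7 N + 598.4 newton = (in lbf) 181.2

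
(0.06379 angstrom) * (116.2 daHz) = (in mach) 2.177e-11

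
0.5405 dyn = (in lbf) 1.215e-06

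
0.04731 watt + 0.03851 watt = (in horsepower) 0.0001151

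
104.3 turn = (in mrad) 6.553e+05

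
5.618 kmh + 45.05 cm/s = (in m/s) 2.011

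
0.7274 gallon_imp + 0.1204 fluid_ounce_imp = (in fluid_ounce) 111.9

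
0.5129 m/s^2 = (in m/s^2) 0.5129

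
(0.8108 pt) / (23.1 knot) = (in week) 3.98e-11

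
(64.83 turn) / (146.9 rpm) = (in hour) 0.007355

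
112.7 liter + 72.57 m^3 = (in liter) 7.268e+04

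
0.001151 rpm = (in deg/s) 0.006906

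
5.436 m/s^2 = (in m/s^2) 5.436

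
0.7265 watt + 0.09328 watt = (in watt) 0.8198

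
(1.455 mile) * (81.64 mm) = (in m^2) 191.2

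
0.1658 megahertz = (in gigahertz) 0.0001658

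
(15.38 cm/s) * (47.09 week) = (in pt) 1.242e+10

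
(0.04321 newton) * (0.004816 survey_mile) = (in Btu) 0.0003174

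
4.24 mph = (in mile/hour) 4.24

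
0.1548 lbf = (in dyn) 6.886e+04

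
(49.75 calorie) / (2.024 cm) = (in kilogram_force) 1049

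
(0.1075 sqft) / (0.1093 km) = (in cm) 0.009137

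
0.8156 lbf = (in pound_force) 0.8156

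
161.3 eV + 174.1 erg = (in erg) 174.1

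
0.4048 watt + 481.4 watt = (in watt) 481.8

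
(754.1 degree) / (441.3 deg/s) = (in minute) 0.02848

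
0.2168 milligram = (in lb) 4.78e-07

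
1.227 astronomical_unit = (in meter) 1.836e+11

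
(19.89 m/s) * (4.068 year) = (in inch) 1.005e+11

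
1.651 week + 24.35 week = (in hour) 4368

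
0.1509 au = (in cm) 2.257e+12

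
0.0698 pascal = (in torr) 0.0005235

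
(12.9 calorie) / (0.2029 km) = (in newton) 0.266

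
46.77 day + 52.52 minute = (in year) 0.1282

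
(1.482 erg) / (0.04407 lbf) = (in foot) 2.48e-06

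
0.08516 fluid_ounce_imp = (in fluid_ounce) 0.08182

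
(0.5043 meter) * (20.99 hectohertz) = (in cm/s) 1.059e+05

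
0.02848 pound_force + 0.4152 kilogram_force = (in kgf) 0.4281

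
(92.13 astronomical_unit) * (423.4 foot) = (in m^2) 1.779e+15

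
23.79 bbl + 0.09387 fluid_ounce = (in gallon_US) 999.2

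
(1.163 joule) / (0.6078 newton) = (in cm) 191.3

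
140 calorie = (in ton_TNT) 1.4e-07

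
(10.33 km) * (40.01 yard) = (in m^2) 3.779e+05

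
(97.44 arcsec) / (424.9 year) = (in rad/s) 3.525e-14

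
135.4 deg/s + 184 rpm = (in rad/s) 21.63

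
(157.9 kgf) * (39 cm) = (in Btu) 0.5724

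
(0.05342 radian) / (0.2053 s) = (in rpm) 2.485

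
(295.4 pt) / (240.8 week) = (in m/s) 7.156e-10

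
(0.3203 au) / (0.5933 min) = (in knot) 2.616e+09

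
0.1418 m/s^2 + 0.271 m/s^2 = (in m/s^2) 0.4128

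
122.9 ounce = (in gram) 3484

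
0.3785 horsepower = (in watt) 282.2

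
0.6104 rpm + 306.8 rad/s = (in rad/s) 306.9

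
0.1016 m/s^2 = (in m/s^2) 0.1016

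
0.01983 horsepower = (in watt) 14.79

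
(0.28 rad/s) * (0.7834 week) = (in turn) 2.111e+04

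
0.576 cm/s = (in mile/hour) 0.01288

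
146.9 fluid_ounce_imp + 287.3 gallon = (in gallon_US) 288.4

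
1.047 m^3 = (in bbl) 6.585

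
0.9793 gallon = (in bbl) 0.02332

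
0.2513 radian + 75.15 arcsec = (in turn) 0.04005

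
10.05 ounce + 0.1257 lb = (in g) 341.9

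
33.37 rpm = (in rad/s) 3.494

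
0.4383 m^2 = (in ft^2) 4.718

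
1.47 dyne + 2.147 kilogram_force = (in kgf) 2.147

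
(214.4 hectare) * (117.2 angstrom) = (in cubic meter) 0.02513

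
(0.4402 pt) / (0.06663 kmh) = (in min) 0.0001398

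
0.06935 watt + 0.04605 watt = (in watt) 0.1154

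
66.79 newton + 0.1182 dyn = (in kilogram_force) 6.811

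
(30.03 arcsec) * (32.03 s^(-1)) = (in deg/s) 0.2672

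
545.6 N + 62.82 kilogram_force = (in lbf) 261.2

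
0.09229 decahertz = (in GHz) 9.229e-10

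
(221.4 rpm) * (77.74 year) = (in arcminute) 1.954e+14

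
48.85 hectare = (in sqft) 5.258e+06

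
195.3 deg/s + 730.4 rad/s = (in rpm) 7007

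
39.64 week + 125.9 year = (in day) 4.623e+04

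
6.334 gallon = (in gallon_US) 6.334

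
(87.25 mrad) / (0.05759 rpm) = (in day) 0.0001674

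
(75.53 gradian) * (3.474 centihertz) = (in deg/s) 2.362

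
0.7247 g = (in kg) 0.0007247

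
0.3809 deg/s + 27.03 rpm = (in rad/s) 2.837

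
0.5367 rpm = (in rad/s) 0.0562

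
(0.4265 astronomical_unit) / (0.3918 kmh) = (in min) 9.771e+09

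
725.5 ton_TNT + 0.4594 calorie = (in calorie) 7.255e+11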